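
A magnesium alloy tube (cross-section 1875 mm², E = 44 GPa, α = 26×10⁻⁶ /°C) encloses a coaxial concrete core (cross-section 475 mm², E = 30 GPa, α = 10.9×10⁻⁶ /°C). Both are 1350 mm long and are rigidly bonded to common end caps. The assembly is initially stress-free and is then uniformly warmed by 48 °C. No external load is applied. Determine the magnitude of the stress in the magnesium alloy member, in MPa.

The magnesium alloy has the larger α, so on heating it would change length more than the concrete if both were free. The rigid plates force a common final length, so the magnesium alloy is put into compression and the concrete into tension, with equal and opposite forces P (no external load).
Equating the net (thermal + elastic) strains gives |α₁ − α₂|·ΔT = P·[1/(A₁E₁) + 1/(A₂E₂)].
|α₁ − α₂|·ΔT = 15.1×10⁻⁶ × 48 = 0.0007248.
1/(A₁E₁) + 1/(A₂E₂) = 1/(1875×44×10³) + 1/(475×30×10³) = 8.23×10⁻⁸ N⁻¹.
P = 0.0007248 / 8.23×10⁻⁸ = 8807 N = 8.807 kN.
σ_{magnesium alloy} = P/A₁ = 8807/1875 = 4.697 MPa, compressive.

σ ≈ 4.7 MPa (compressive)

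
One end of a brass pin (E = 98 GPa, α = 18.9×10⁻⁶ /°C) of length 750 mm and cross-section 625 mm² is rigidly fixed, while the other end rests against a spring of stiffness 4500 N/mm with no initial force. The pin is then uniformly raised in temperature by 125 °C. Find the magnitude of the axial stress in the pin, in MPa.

σ ≈ 12.1 MPa (compressive)

Free thermal expansion: δ_free = αΔT L = 18.9×10⁻⁶ × 125 × 750 = 1.772 mm.
With a force P in the spring, the elastic change of the pin is PL/(AE) and that of the spring is P/k; compatibility requires their sum to equal δ_free.
P [ L/(AE) + 1/k ] = δ_free → P [ 750/(625×98×10³) + 1/(4500) ] = 1.772.
P = 1.772 / 0.0002345 = 7557 N.
σ = P/A = 7557/625 = 12.09 MPa.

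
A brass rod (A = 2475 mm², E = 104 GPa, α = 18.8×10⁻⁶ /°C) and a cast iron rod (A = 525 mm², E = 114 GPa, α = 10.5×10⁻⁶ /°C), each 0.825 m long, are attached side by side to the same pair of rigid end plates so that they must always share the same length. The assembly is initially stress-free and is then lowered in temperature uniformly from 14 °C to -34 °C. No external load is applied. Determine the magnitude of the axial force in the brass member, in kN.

P ≈ 19.3 kN (tensile in the brass)

Both members must finish at the same length. With the larger α, the brass tends to over-contract; the plates restrain it, putting the brass in tension and the cast iron in compression. With no external load the two internal forces are equal and opposite, magnitude P.
Setting the final lengths equal and cancelling L: (α₁ − α₂)ΔT = P/(A₁E₁) + P/(A₂E₂).
|α₁ − α₂|·ΔT = 8.3×10⁻⁶ × 48 = 0.0003984.
1/(A₁E₁) + 1/(A₂E₂) = 1/(2475×104×10³) + 1/(525×114×10³) = 2.059×10⁻⁸ N⁻¹.
So P = 0.0003984 / 2.059×10⁻⁸ = 19.35 kN.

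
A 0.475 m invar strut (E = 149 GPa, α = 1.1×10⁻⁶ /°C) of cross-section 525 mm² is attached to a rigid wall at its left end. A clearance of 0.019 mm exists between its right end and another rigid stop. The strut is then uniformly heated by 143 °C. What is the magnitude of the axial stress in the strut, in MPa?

Unrestrained expansion: δ_free = αΔT L = 1.1×10⁻⁶ × 143 × 475 = 0.07472 mm.
This exceeds the 0.019 mm gap, so the wall pushes back. The portion of expansion that must be recovered elastically is δ_free − gap = 0.07472 − 0.019 = 0.05572 mm.
So σ = E(δ_free − g)/L = 149×10³ × 0.05572/475 = 17.48 MPa.

σ ≈ 17.5 MPa (compressive)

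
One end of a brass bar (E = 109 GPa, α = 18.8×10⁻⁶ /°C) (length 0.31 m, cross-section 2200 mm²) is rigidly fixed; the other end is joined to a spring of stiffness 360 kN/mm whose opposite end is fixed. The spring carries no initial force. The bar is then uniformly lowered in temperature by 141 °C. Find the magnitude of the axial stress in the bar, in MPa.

Free thermal contraction: δ_free = αΔT L = 18.8×10⁻⁶ × 141 × 310 = 0.8217 mm.
With a force P in the spring, the elastic change of the bar is PL/(AE) and that of the spring is P/k; compatibility requires their sum to equal δ_free.
P [ L/(AE) + 1/k ] = δ_free → P [ 310/(2200×109×10³) + 1/(360×10³) ] = 0.8217.
P = 0.8217 / 4.071×10⁻⁶ = 201900 N.
σ = P/A = 201900/2200 = 91.76 MPa.

σ ≈ 91.8 MPa (tensile)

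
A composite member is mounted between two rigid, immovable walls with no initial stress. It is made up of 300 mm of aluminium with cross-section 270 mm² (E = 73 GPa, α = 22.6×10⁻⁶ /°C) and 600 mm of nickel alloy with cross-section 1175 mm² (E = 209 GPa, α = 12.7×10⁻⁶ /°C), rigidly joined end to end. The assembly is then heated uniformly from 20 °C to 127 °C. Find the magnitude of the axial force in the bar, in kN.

P ≈ 87.2 kN (compressive)

With the walls removed the bar would change length by δ_free = Σ αᵢΔT Lᵢ = 22.6×10⁻⁶×107×300 + 12.7×10⁻⁶×107×600 = 1.541 mm.
The walls prevent any net length change, so an axial force P (same in every segment) develops. Compatibility: P · Σ Lᵢ/(AᵢEᵢ) = δ_free.
The series flexibility is Σ Lᵢ/(AᵢEᵢ) = 300/(270×73×10³) + 600/(1175×209×10³) = 1.766×10⁻⁵ mm/N.
Hence P = δ_free / Σ(L/AE) = 1.541/1.766×10⁻⁵ = 87.23 kN (compressive).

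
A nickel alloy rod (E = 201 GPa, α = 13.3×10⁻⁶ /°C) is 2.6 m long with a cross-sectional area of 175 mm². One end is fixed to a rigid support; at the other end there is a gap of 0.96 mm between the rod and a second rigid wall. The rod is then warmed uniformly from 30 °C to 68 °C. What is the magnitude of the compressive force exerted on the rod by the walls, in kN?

P ≈ 4.79 kN

Free thermal elongation = αΔT L = 13.3×10⁻⁶ × 38 × 2600 = 1.314 mm.
After closing the 0.96 mm clearance, 1.314 − 0.96 = 0.354 mm of expansion remains to be suppressed by the wall.
Compatibility: PL/(AE) = 0.354 mm, so σ = P/A = E × (0.354/2600) = 27.37 MPa.
P = σA = 27.37 × 175 = 4.79 kN.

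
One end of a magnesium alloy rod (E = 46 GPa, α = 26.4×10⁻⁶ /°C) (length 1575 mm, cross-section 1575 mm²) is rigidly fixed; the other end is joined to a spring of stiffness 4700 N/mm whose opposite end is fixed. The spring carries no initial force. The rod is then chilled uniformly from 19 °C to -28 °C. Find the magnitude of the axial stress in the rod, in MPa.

σ ≈ 5.29 MPa (tensile)

The unrestrained thermal change is αΔT L = 26.4×10⁻⁶ × 47 × 1575 = 1.954 mm.
With a force P in the spring, the elastic change of the rod is PL/(AE) and that of the spring is P/k; compatibility requires their sum to equal δ_free.
P [ L/(AE) + 1/k ] = δ_free → P [ 1575/(1575×46×10³) + 1/(4700) ] = 1.954.
P = 1.954 / 0.0002345 = 8334 N.
σ = P/A = 8334/1575 = 5.291 MPa.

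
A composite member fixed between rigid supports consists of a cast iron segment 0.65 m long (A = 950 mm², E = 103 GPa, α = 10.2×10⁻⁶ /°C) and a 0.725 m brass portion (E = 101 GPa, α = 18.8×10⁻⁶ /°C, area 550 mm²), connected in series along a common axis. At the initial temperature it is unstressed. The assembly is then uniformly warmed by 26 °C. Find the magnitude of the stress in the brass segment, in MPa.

With the walls removed the bar would change length by δ_free = Σ αᵢΔT Lᵢ = 10.2×10⁻⁶×26×650 + 18.8×10⁻⁶×26×725 = 0.5268 mm.
The rigid supports impose zero overall length change; the single axial force P common to all segments must satisfy P Σ Lᵢ/(AᵢEᵢ) = δ_free.
The series flexibility is Σ Lᵢ/(AᵢEᵢ) = 650/(950×103×10³) + 725/(550×101×10³) = 1.969×10⁻⁵ mm/N.
P = 0.5268 / 1.969×10⁻⁵ = 26750 N = 26.75 kN, compressive.
σ_{brass} = P / A = 26750 / 550 = 48.63 MPa.

σ ≈ 48.6 MPa (compressive)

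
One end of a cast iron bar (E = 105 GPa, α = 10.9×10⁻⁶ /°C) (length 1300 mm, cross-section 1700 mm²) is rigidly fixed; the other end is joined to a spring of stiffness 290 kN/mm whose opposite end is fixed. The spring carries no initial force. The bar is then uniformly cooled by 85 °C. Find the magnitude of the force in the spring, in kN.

P ≈ 112 kN

If the spring were absent the bar would shorten by αΔT L = 10.9×10⁻⁶ × 85 × 1300 = 1.204 mm.
With a force P in the spring, the elastic change of the bar is PL/(AE) and that of the spring is P/k; compatibility requires their sum to equal δ_free.
P [ L/(AE) + 1/k ] = δ_free → P [ 1300/(1700×105×10³) + 1/(290×10³) ] = 1.204.
P = 1.204 / 1.073×10⁻⁵ = 112200 N.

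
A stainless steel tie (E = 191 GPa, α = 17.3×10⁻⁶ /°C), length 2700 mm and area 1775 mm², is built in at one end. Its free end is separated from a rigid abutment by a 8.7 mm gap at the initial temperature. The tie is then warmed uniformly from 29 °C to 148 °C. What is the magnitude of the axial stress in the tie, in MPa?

σ ≈ 0 MPa

Free thermal elongation = αΔT L = 17.3×10⁻⁶ × 119 × 2700 = 5.558 mm.
Since δ_free = 5.56 mm is less than the 8.7 mm gap, the tie never touches the wall. No axial force develops.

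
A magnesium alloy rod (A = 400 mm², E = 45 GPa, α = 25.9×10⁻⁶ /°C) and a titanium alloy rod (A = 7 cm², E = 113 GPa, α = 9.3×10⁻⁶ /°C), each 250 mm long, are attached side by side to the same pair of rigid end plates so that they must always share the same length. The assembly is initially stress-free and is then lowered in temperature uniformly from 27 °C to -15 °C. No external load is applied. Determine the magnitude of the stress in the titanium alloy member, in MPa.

The magnesium alloy has the larger α, so on cooling it would change length more than the titanium alloy if both were free. The rigid plates force a common final length, so the magnesium alloy is put into tension and the titanium alloy into compression, with equal and opposite forces P (no external load).
Setting the final lengths equal and cancelling L: (α₁ − α₂)ΔT = P/(A₁E₁) + P/(A₂E₂).
|α₁ − α₂|·ΔT = 16.6×10⁻⁶ × 42 = 0.0006972.
1/(A₁E₁) + 1/(A₂E₂) = 1/(400×45×10³) + 1/(700×113×10³) = 6.82×10⁻⁸ N⁻¹.
So P = 0.0006972 / 6.82×10⁻⁸ = 10.22 kN.
σ_{titanium alloy} = P/A₂ = 10220/700 = 14.6 MPa, compressive.

σ ≈ 14.6 MPa (compressive)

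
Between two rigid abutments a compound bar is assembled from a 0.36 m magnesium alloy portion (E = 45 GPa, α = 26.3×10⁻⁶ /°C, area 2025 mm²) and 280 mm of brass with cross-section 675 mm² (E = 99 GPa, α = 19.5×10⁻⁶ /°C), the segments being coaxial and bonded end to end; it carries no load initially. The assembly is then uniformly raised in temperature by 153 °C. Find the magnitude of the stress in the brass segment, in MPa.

σ ≈ 416 MPa (compressive)

If the supports were absent, the total length change would be Σ αᵢΔT Lᵢ = 26.3×10⁻⁶×153×360 + 19.5×10⁻⁶×153×280 = 2.284 mm.
Since the ends are fixed, an axial force P builds up, equal in every segment, with P · Σ Lᵢ/(AᵢEᵢ) = δ_free.
The series flexibility is Σ Lᵢ/(AᵢEᵢ) = 360/(2025×45×10³) + 280/(675×99×10³) = 8.141×10⁻⁶ mm/N.
So P = 2.284 / 8.141×10⁻⁶ = 280.6 kN, compressive.
σ_{brass} = P / A = 280600 / 675 = 415.7 MPa.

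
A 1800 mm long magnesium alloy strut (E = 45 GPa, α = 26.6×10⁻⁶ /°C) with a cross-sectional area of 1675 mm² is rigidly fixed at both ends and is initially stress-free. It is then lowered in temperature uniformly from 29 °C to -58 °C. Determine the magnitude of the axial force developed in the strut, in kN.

Full restraint means ε = 0, so the stress is σ = EαΔT = 45×10³ × 26.6×10⁻⁶ × 87 = 104.1 MPa.
Then P = σA = 104.1 × 1675 mm² = 174.4 kN, tensile.

P ≈ 174 kN (tensile)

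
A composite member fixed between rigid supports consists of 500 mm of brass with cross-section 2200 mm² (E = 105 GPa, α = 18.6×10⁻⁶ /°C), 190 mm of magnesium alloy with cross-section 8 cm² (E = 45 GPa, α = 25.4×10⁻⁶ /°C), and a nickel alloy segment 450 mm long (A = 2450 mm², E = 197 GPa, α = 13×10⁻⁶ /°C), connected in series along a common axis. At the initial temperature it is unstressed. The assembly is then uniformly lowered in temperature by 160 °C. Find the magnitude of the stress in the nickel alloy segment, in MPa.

σ ≈ 156 MPa (tensile)

If the supports were absent, the total length change would be Σ αᵢΔT Lᵢ = 18.6×10⁻⁶×160×500 + 25.4×10⁻⁶×160×190 + 13×10⁻⁶×160×450 = 3.196 mm.
The rigid supports impose zero overall length change; the single axial force P common to all segments must satisfy P Σ Lᵢ/(AᵢEᵢ) = δ_free.
The series flexibility is Σ Lᵢ/(AᵢEᵢ) = 500/(2200×105×10³) + 190/(800×45×10³) + 450/(2450×197×10³) = 8.375×10⁻⁶ mm/N.
Hence P = δ_free / Σ(L/AE) = 3.196/8.375×10⁻⁶ = 381.6 kN (tensile).
σ_{nickel alloy} = P / A = 381600 / 2450 = 155.8 MPa.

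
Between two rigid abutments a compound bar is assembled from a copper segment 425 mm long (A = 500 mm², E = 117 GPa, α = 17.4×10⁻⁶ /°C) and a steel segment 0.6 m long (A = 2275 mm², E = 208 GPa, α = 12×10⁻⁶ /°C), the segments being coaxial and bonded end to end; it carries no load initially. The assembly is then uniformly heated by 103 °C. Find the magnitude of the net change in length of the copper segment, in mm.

|ΔL| ≈ 0.518 mm

Free thermal expansion of the whole bar: Σ αᵢΔT Lᵢ = 17.4×10⁻⁶×103×425 + 12×10⁻⁶×103×600 = 1.503 mm.
Since the ends are fixed, an axial force P builds up, equal in every segment, with P · Σ Lᵢ/(AᵢEᵢ) = δ_free.
The series flexibility is Σ Lᵢ/(AᵢEᵢ) = 425/(500×117×10³) + 600/(2275×208×10³) = 8.533×10⁻⁶ mm/N.
So P = 1.503 / 8.533×10⁻⁶ = 176.2 kN, compressive.
For the copper segment, free thermal change = 17.4×10⁻⁶×103×425 = 0.7617 mm and elastic change from P = 176200×425/(500×117×10³) = 1.28 mm; these oppose, so the net change is 0.518 mm (segment shortens).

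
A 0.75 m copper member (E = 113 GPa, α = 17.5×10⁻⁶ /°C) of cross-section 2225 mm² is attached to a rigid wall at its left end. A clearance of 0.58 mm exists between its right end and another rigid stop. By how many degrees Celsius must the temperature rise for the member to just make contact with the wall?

The gap closes when αΔT L = 0.58 mm, since the member is still unstressed at that instant.
ΔT = 0.58 / (17.5×10⁻⁶ × 750) = 44.19 °C.

ΔT ≈ 44.2 °C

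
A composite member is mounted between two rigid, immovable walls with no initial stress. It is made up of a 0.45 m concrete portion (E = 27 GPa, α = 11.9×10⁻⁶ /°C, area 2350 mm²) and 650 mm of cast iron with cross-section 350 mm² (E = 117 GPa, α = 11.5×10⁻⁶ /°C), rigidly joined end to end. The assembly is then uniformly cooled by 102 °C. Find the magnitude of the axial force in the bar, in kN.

Free thermal contraction of the whole bar: Σ αᵢΔT Lᵢ = 11.9×10⁻⁶×102×450 + 11.5×10⁻⁶×102×650 = 1.309 mm.
The walls prevent any net length change, so an axial force P (same in every segment) develops. Compatibility: P · Σ Lᵢ/(AᵢEᵢ) = δ_free.
Σ Lᵢ/(AᵢEᵢ) = 450/(2350×27×10³) + 650/(350×117×10³) = 2.297×10⁻⁵ mm/N.
P = 1.309 / 2.297×10⁻⁵ = 56980 N = 56.98 kN, tensile.

P ≈ 57 kN (tensile)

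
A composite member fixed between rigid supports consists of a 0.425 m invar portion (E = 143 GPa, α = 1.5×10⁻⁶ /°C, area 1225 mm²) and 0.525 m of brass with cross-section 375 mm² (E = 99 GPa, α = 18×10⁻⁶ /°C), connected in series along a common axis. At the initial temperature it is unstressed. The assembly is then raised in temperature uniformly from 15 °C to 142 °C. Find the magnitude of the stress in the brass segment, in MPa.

σ ≈ 206 MPa (compressive)

With the walls removed the bar would change length by δ_free = Σ αᵢΔT Lᵢ = 1.5×10⁻⁶×127×425 + 18×10⁻⁶×127×525 = 1.281 mm.
The rigid supports impose zero overall length change; the single axial force P common to all segments must satisfy P Σ Lᵢ/(AᵢEᵢ) = δ_free.
Σ Lᵢ/(AᵢEᵢ) = 425/(1225×143×10³) + 525/(375×99×10³) = 1.657×10⁻⁵ mm/N.
So P = 1.281 / 1.657×10⁻⁵ = 77.33 kN, compressive.
σ_{brass} = P / A = 77330 / 375 = 206.2 MPa.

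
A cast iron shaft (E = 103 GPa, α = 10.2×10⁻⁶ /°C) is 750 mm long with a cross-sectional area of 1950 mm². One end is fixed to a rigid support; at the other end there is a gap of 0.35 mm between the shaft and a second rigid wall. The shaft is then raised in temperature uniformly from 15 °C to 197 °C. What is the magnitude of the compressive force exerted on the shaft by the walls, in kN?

If the wall were absent the shaft would grow by αΔT L = 10.2×10⁻⁶ × 182 × 750 = 1.392 mm.
This exceeds the 0.35 mm gap, so the wall pushes back. The portion of expansion that must be recovered elastically is δ_free − gap = 1.392 − 0.35 = 1.042 mm.
Compatibility: PL/(AE) = 1.042 mm, so σ = P/A = E × (1.042/750) = 143.1 MPa.
Force on the wall = σA = 143.1 × 1950 mm² = 279.1 kN.

P ≈ 279 kN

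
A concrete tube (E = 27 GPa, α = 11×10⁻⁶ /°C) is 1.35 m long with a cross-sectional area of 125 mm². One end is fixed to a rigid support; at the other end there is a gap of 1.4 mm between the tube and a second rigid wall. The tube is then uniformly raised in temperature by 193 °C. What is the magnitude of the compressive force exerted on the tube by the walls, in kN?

Free thermal elongation = αΔT L = 11×10⁻⁶ × 193 × 1350 = 2.866 mm.
After closing the 1.4 mm clearance, 2.866 − 1.4 = 1.466 mm of expansion remains to be suppressed by the wall.
That suppressed elongation corresponds to σ = E·Δ/L = 27×10³ × 1.466/1350 = 29.32 MPa.
Force on the wall = σA = 29.32 × 125 mm² = 3.665 kN.

P ≈ 3.67 kN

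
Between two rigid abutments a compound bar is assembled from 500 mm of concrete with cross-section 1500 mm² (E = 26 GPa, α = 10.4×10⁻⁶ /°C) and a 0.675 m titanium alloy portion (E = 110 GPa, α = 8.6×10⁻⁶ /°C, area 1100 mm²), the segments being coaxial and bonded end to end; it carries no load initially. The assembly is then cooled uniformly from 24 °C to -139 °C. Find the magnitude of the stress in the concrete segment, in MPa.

If the supports were absent, the total length change would be Σ αᵢΔT Lᵢ = 10.4×10⁻⁶×163×500 + 8.6×10⁻⁶×163×675 = 1.794 mm.
The walls prevent any net length change, so an axial force P (same in every segment) develops. Compatibility: P · Σ Lᵢ/(AᵢEᵢ) = δ_free.
Σ Lᵢ/(AᵢEᵢ) = 500/(1500×26×10³) + 675/(1100×110×10³) = 1.84×10⁻⁵ mm/N.
P = 1.794 / 1.84×10⁻⁵ = 97500 N = 97.5 kN, tensile.
σ_{concrete} = P / A = 97500 / 1500 = 65 MPa.

σ ≈ 65 MPa (tensile)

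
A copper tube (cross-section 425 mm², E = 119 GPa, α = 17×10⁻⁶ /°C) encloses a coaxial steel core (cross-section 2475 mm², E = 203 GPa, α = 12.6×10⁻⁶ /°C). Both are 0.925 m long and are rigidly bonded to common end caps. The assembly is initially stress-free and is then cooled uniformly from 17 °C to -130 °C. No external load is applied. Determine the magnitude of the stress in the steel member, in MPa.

σ ≈ 12 MPa (compressive)

Both members must finish at the same length. With the larger α, the copper tends to over-contract; the plates restrain it, putting the copper in tension and the steel in compression. With no external load the two internal forces are equal and opposite, magnitude P.
Setting the final lengths equal and cancelling L: (α₁ − α₂)ΔT = P/(A₁E₁) + P/(A₂E₂).
|α₁ − α₂|·ΔT = 4.4×10⁻⁶ × 147 = 0.0006468.
1/(A₁E₁) + 1/(A₂E₂) = 1/(425×119×10³) + 1/(2475×203×10³) = 2.176×10⁻⁸ N⁻¹.
So P = 0.0006468 / 2.176×10⁻⁸ = 29.72 kN.
σ_{steel} = P/A₂ = 29720/2475 = 12.01 MPa, compressive.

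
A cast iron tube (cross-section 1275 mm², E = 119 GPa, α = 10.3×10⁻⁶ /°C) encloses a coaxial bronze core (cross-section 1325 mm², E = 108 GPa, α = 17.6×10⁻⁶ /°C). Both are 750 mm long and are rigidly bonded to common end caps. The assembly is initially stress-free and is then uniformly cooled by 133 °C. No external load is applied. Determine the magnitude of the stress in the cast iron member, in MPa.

σ ≈ 56.1 MPa (compressive)

Both members must finish at the same length. With the larger α, the bronze tends to over-contract; the plates restrain it, putting the bronze in tension and the cast iron in compression. With no external load the two internal forces are equal and opposite, magnitude P.
Compatibility of the two members (thermal + elastic change equal): (α₁ − α₂)ΔT = P·[1/(A₁E₁) + 1/(A₂E₂)].
|α₁ − α₂|·ΔT = 7.3×10⁻⁶ × 133 = 0.0009709.
1/(A₁E₁) + 1/(A₂E₂) = 1/(1275×119×10³) + 1/(1325×108×10³) = 1.358×10⁻⁸ N⁻¹.
P = 0.0009709 / 1.358×10⁻⁸ = 71500 N = 71.5 kN.
σ_{cast iron} = P/A₁ = 71500/1275 = 56.08 MPa, compressive.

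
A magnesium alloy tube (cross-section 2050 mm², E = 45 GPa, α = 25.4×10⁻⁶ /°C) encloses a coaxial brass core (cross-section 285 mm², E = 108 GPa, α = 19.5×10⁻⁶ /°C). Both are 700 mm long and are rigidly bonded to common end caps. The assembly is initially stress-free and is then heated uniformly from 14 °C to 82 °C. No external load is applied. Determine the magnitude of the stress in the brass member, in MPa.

σ ≈ 32.5 MPa (tensile)

The magnesium alloy has the larger α, so on heating it would change length more than the brass if both were free. The rigid plates force a common final length, so the magnesium alloy is put into compression and the brass into tension, with equal and opposite forces P (no external load).
Setting the final lengths equal and cancelling L: (α₁ − α₂)ΔT = P/(A₁E₁) + P/(A₂E₂).
|α₁ − α₂|·ΔT = 5.9×10⁻⁶ × 68 = 0.0004012.
1/(A₁E₁) + 1/(A₂E₂) = 1/(2050×45×10³) + 1/(285×108×10³) = 4.333×10⁻⁸ N⁻¹.
P = 0.0004012 / 4.333×10⁻⁸ = 9259 N = 9.259 kN.
σ_{brass} = P/A₂ = 9259/285 = 32.49 MPa, tensile.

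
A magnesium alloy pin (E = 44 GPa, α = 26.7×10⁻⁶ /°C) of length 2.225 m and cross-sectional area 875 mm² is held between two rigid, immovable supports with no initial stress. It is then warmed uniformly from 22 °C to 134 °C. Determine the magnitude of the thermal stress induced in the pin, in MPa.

σ ≈ 132 MPa (compressive)

The supports are rigid, so the total axial strain is zero. The restrained thermal strain is ε = αΔT = 26.7×10⁻⁶ × 112 = 2990.4×10⁻⁶.
The stress required to suppress this strain is σ = Eε = 44×10³ × 2990.4×10⁻⁶ = 131.6 MPa, compressive since the pin is trying to expand.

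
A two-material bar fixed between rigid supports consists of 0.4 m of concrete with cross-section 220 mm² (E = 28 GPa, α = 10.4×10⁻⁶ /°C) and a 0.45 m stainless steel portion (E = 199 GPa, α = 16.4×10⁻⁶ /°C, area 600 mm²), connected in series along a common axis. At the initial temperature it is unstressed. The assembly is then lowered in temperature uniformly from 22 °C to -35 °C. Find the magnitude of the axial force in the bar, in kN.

With the walls removed the bar would change length by δ_free = Σ αᵢΔT Lᵢ = 10.4×10⁻⁶×57×400 + 16.4×10⁻⁶×57×450 = 0.6578 mm.
Since the ends are fixed, an axial force P builds up, equal in every segment, with P · Σ Lᵢ/(AᵢEᵢ) = δ_free.
The series flexibility is Σ Lᵢ/(AᵢEᵢ) = 400/(220×28×10³) + 450/(600×199×10³) = 6.87×10⁻⁵ mm/N.
P = 0.6578 / 6.87×10⁻⁵ = 9574 N = 9.574 kN, tensile.

P ≈ 9.57 kN (tensile)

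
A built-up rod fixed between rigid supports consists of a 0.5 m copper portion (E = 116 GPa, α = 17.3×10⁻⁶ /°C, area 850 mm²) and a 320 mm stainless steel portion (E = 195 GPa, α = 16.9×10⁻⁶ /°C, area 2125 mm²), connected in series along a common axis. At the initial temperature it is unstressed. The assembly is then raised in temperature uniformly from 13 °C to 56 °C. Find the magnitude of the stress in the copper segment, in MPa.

σ ≈ 122 MPa (compressive)

If the supports were absent, the total length change would be Σ αᵢΔT Lᵢ = 17.3×10⁻⁶×43×500 + 16.9×10⁻⁶×43×320 = 0.6045 mm.
The walls prevent any net length change, so an axial force P (same in every segment) develops. Compatibility: P · Σ Lᵢ/(AᵢEᵢ) = δ_free.
Σ Lᵢ/(AᵢEᵢ) = 500/(850×116×10³) + 320/(2125×195×10³) = 5.843×10⁻⁶ mm/N.
Hence P = δ_free / Σ(L/AE) = 0.6045/5.843×10⁻⁶ = 103.5 kN (compressive).
σ_{copper} = P / A = 103500 / 850 = 121.7 MPa.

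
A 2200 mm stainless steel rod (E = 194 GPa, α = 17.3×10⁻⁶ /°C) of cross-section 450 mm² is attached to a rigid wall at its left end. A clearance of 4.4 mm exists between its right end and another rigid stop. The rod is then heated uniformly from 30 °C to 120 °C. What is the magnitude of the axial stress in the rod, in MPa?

σ ≈ 0 MPa

If the wall were absent the rod would grow by αΔT L = 17.3×10⁻⁶ × 90 × 2200 = 3.425 mm.
Since δ_free = 3.43 mm is less than the 4.4 mm gap, the rod never touches the wall. No axial force develops.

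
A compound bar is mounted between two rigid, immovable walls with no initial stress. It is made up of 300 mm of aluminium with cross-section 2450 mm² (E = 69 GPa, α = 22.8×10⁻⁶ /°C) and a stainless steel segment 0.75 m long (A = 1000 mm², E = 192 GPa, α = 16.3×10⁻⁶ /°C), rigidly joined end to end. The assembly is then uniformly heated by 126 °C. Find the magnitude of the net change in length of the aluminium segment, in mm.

|ΔL| ≈ 0.111 mm

If the supports were absent, the total length change would be Σ αᵢΔT Lᵢ = 22.8×10⁻⁶×126×300 + 16.3×10⁻⁶×126×750 = 2.402 mm.
The walls prevent any net length change, so an axial force P (same in every segment) develops. Compatibility: P · Σ Lᵢ/(AᵢEᵢ) = δ_free.
The series flexibility is Σ Lᵢ/(AᵢEᵢ) = 300/(2450×69×10³) + 750/(1000×192×10³) = 5.681×10⁻⁶ mm/N.
P = 2.402 / 5.681×10⁻⁶ = 422900 N = 422.9 kN, compressive.
For the aluminium segment, free thermal change = 22.8×10⁻⁶×126×300 = 0.8618 mm and elastic change from P = 422900×300/(2450×69×10³) = 0.7504 mm; these oppose, so the net change is 0.111 mm (segment lengthens).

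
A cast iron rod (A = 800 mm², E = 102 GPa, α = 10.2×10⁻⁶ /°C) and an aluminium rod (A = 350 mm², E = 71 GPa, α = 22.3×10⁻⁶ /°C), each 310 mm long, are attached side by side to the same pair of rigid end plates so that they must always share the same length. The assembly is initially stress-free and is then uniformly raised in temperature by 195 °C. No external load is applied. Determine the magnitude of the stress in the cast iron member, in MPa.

Equilibrium of a rigid end plate with no external load gives equal and opposite internal forces ±P in the two members. Since α_{aluminium} > α_{cast iron}, heating drives the aluminium into compression and the cast iron into tension.
Setting the final lengths equal and cancelling L: (α₁ − α₂)ΔT = P/(A₁E₁) + P/(A₂E₂).
|α₁ − α₂|·ΔT = 12.1×10⁻⁶ × 195 = 0.00236.
1/(A₁E₁) + 1/(A₂E₂) = 1/(800×102×10³) + 1/(350×71×10³) = 5.25×10⁻⁸ N⁻¹.
So P = 0.00236 / 5.25×10⁻⁸ = 44.95 kN.
σ_{cast iron} = P/A₁ = 44950/800 = 56.18 MPa, tensile.

σ ≈ 56.2 MPa (tensile)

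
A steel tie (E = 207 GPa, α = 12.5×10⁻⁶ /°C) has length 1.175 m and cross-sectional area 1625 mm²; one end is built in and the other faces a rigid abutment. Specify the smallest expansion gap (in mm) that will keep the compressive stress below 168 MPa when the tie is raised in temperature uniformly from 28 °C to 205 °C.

g ≈ 1.65 mm

Free expansion if unrestrained: δ_free = αΔT L = 12.5×10⁻⁶ × 177 × 1175 = 2.6 mm.
At the allowable stress the elastic shortening the wall may impose is σL/E = 168 × 1175 / (207×10³) = 0.9536 mm.
The gap must absorb the remainder: g_min = 2.6 − 0.9536 = 1.646 mm.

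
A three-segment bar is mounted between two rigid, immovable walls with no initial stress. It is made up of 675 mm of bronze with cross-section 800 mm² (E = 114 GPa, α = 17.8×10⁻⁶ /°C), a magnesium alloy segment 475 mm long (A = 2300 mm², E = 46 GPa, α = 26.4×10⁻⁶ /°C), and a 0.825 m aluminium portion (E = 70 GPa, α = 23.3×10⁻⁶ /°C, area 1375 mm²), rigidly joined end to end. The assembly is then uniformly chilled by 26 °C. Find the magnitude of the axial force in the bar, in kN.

Free thermal contraction of the whole bar: Σ αᵢΔT Lᵢ = 17.8×10⁻⁶×26×675 + 26.4×10⁻⁶×26×475 + 23.3×10⁻⁶×26×825 = 1.138 mm.
The rigid supports impose zero overall length change; the single axial force P common to all segments must satisfy P Σ Lᵢ/(AᵢEᵢ) = δ_free.
The series flexibility is Σ Lᵢ/(AᵢEᵢ) = 675/(800×114×10³) + 475/(2300×46×10³) + 825/(1375×70×10³) = 2.046×10⁻⁵ mm/N.
P = 1.138 / 2.046×10⁻⁵ = 55620 N = 55.62 kN, tensile.

P ≈ 55.6 kN (tensile)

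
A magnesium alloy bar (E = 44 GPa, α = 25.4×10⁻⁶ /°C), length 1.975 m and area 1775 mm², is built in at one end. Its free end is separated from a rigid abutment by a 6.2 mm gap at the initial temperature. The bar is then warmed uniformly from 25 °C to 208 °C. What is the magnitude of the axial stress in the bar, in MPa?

Free thermal elongation = αΔT L = 25.4×10⁻⁶ × 183 × 1975 = 9.18 mm.
The gap closes (δ_free > 6.2 mm) and the wall then resists a further 9.18 − 6.2 = 2.98 mm of expansion.
That suppressed elongation corresponds to σ = E·Δ/L = 44×10³ × 2.98/1975 = 66.39 MPa.

σ ≈ 66.4 MPa (compressive)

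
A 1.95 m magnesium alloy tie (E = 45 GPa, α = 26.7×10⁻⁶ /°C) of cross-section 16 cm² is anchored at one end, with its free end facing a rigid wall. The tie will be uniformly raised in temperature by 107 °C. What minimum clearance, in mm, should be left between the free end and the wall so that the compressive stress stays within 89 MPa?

Free expansion if unrestrained: δ_free = αΔT L = 26.7×10⁻⁶ × 107 × 1950 = 5.571 mm.
At the allowable stress the elastic shortening the wall may impose is σL/E = 89 × 1950 / (45×10³) = 3.857 mm.
The gap must absorb the remainder: g_min = 5.571 − 3.857 = 1.714 mm.

g ≈ 1.71 mm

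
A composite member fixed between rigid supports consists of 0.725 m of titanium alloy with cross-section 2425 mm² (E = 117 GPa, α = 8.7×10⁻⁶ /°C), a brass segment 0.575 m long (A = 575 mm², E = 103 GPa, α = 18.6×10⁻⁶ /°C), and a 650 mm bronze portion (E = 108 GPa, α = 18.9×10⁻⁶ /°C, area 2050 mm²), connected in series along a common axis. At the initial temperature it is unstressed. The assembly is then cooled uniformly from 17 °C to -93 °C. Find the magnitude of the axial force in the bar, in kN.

With the walls removed the bar would change length by δ_free = Σ αᵢΔT Lᵢ = 8.7×10⁻⁶×110×725 + 18.6×10⁻⁶×110×575 + 18.9×10⁻⁶×110×650 = 3.222 mm.
The walls prevent any net length change, so an axial force P (same in every segment) develops. Compatibility: P · Σ Lᵢ/(AᵢEᵢ) = δ_free.
Σ Lᵢ/(AᵢEᵢ) = 725/(2425×117×10³) + 575/(575×103×10³) + 650/(2050×108×10³) = 1.52×10⁻⁵ mm/N.
P = 3.222 / 1.52×10⁻⁵ = 212000 N = 212 kN, tensile.

P ≈ 212 kN (tensile)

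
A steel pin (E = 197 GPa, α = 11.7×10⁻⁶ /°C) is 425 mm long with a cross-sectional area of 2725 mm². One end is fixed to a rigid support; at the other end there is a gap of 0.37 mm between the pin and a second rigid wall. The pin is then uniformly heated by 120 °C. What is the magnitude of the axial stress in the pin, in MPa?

Free thermal elongation = αΔT L = 11.7×10⁻⁶ × 120 × 425 = 0.5967 mm.
The gap closes (δ_free > 0.37 mm) and the wall then resists a further 0.5967 − 0.37 = 0.2267 mm of expansion.
That suppressed elongation corresponds to σ = E·Δ/L = 197×10³ × 0.2267/425 = 105.1 MPa.

σ ≈ 105 MPa (compressive)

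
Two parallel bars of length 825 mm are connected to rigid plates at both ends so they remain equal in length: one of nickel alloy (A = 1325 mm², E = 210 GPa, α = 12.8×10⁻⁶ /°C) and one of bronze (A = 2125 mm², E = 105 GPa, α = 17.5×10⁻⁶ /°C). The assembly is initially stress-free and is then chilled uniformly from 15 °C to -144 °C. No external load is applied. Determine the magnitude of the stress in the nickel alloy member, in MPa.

Both members must finish at the same length. With the larger α, the bronze tends to over-contract; the plates restrain it, putting the bronze in tension and the nickel alloy in compression. With no external load the two internal forces are equal and opposite, magnitude P.
Compatibility of the two members (thermal + elastic change equal): (α₁ − α₂)ΔT = P·[1/(A₁E₁) + 1/(A₂E₂)].
|α₁ − α₂|·ΔT = 4.7×10⁻⁶ × 159 = 0.0007473.
1/(A₁E₁) + 1/(A₂E₂) = 1/(1325×210×10³) + 1/(2125×105×10³) = 8.076×10⁻⁹ N⁻¹.
P = 0.0007473 / 8.076×10⁻⁹ = 92540 N = 92.54 kN.
σ_{nickel alloy} = P/A₁ = 92540/1325 = 69.84 MPa, compressive.

σ ≈ 69.8 MPa (compressive)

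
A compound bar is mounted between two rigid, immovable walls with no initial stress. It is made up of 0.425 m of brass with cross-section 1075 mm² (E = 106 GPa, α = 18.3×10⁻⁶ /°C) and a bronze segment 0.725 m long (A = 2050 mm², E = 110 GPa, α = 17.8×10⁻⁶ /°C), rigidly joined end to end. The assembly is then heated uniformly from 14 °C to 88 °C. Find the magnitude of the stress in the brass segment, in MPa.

σ ≈ 205 MPa (compressive)

Free thermal expansion of the whole bar: Σ αᵢΔT Lᵢ = 18.3×10⁻⁶×74×425 + 17.8×10⁻⁶×74×725 = 1.531 mm.
The rigid supports impose zero overall length change; the single axial force P common to all segments must satisfy P Σ Lᵢ/(AᵢEᵢ) = δ_free.
The series flexibility is Σ Lᵢ/(AᵢEᵢ) = 425/(1075×106×10³) + 725/(2050×110×10³) = 6.945×10⁻⁶ mm/N.
Hence P = δ_free / Σ(L/AE) = 1.531/6.945×10⁻⁶ = 220.4 kN (compressive).
σ_{brass} = P / A = 220400 / 1075 = 205 MPa.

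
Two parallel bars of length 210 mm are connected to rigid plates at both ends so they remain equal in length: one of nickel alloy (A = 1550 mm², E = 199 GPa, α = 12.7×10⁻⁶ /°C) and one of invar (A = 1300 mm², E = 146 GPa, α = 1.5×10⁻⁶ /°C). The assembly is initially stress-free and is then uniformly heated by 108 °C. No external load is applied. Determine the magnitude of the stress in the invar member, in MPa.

σ ≈ 109 MPa (tensile)

Equilibrium of a rigid end plate with no external load gives equal and opposite internal forces ±P in the two members. Since α_{nickel alloy} > α_{invar}, heating drives the nickel alloy into compression and the invar into tension.
Setting the final lengths equal and cancelling L: (α₁ − α₂)ΔT = P/(A₁E₁) + P/(A₂E₂).
|α₁ − α₂|·ΔT = 11.2×10⁻⁶ × 108 = 0.00121.
1/(A₁E₁) + 1/(A₂E₂) = 1/(1550×199×10³) + 1/(1300×146×10³) = 8.511×10⁻⁹ N⁻¹.
So P = 0.00121 / 8.511×10⁻⁹ = 142.1 kN.
σ_{invar} = P/A₂ = 142100/1300 = 109.3 MPa, tensile.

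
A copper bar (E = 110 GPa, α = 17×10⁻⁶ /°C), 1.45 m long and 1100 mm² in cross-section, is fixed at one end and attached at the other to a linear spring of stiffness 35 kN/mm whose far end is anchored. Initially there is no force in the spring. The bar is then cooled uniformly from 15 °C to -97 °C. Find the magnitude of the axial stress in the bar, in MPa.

If the spring were absent the bar would shorten by αΔT L = 17×10⁻⁶ × 112 × 1450 = 2.761 mm.
Let P be the tensile force in the spring. The bar extends elastically by PL/(AE) and the spring stretches by P/k; together these equal δ_free.
So P = δ_free / [L/(AE) + 1/k] = 2.761 / [ 1450/(1100×110×10³) + 1/(35×10³) ].
P = 2.761 / 4.055×10⁻⁵ = 68080 N.
σ = P/A = 68080/1100 = 61.89 MPa.

σ ≈ 61.9 MPa (tensile)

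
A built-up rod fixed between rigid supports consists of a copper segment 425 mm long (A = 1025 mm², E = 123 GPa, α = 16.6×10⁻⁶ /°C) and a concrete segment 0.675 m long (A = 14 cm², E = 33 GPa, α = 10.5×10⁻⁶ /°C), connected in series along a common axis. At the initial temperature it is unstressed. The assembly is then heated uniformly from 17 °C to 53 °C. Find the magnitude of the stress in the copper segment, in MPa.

With the walls removed the bar would change length by δ_free = Σ αᵢΔT Lᵢ = 16.6×10⁻⁶×36×425 + 10.5×10⁻⁶×36×675 = 0.5091 mm.
The walls prevent any net length change, so an axial force P (same in every segment) develops. Compatibility: P · Σ Lᵢ/(AᵢEᵢ) = δ_free.
The series flexibility is Σ Lᵢ/(AᵢEᵢ) = 425/(1025×123×10³) + 675/(1400×33×10³) = 1.798×10⁻⁵ mm/N.
So P = 0.5091 / 1.798×10⁻⁵ = 28.31 kN, compressive.
σ_{copper} = P / A = 28310 / 1025 = 27.62 MPa.

σ ≈ 27.6 MPa (compressive)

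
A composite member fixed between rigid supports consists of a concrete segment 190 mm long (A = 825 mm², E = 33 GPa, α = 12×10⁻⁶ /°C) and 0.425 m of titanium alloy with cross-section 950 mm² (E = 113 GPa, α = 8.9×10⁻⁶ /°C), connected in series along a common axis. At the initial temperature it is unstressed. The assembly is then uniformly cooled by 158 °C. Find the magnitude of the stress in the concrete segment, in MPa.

Free thermal contraction of the whole bar: Σ αᵢΔT Lᵢ = 12×10⁻⁶×158×190 + 8.9×10⁻⁶×158×425 = 0.9579 mm.
The rigid supports impose zero overall length change; the single axial force P common to all segments must satisfy P Σ Lᵢ/(AᵢEᵢ) = δ_free.
The series flexibility is Σ Lᵢ/(AᵢEᵢ) = 190/(825×33×10³) + 425/(950×113×10³) = 1.094×10⁻⁵ mm/N.
P = 0.9579 / 1.094×10⁻⁵ = 87570 N = 87.57 kN, tensile.
σ_{concrete} = P / A = 87570 / 825 = 106.2 MPa.

σ ≈ 106 MPa (tensile)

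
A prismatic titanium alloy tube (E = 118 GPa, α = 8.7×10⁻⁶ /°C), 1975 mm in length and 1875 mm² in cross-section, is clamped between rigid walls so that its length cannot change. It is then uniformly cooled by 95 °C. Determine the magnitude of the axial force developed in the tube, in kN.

With zero net strain, σ = E·αΔT = 118 GPa × 8.7×10⁻⁶ × 95 = 97.53 MPa.
P = AEαΔT = 1875 × 118×10³ × 8.7×10⁻⁶ × 95 = 182.9 kN (tensile).

P ≈ 183 kN (tensile)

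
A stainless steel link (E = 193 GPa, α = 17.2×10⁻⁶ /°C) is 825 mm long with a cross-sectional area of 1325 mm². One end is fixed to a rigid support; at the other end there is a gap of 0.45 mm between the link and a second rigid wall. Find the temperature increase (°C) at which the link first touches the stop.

Contact occurs when the free expansion equals the gap: αΔT L = 0.45 mm.
So ΔT = g/(αL) = 0.45/(17.2×10⁻⁶ × 825) = 31.71 °C.

ΔT ≈ 31.7 °C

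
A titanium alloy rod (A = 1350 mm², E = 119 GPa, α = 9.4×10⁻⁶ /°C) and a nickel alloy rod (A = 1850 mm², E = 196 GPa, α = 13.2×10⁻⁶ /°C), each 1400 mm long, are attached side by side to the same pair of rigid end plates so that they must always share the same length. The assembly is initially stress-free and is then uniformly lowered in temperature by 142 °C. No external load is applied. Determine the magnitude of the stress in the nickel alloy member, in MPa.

σ ≈ 32.5 MPa (tensile)

The nickel alloy has the larger α, so on cooling it would change length more than the titanium alloy if both were free. The rigid plates force a common final length, so the nickel alloy is put into tension and the titanium alloy into compression, with equal and opposite forces P (no external load).
Equating the net (thermal + elastic) strains gives |α₁ − α₂|·ΔT = P·[1/(A₁E₁) + 1/(A₂E₂)].
|α₁ − α₂|·ΔT = 3.8×10⁻⁶ × 142 = 0.0005396.
1/(A₁E₁) + 1/(A₂E₂) = 1/(1350×119×10³) + 1/(1850×196×10³) = 8.983×10⁻⁹ N⁻¹.
So P = 0.0005396 / 8.983×10⁻⁹ = 60.07 kN.
σ_{nickel alloy} = P/A₂ = 60070/1850 = 32.47 MPa, tensile.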